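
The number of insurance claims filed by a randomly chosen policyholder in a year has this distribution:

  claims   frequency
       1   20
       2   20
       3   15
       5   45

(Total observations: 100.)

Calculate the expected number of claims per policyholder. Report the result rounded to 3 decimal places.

3.300

Total = 100, so P(claims=1) = 20/100, etc.
E[X] = (1/5)·1 + (1/5)·2 + (3/20)·3 + (9/20)·5
     = 33/10 ≈ 3.300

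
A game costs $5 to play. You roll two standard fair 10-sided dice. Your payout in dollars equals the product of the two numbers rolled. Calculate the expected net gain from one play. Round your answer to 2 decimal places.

$25.25

Distribution of the product of the two numbers rolled: 1 w.p. 1/100, 2 w.p. 1/50, 3 w.p. 1/50, 4 w.p. 3/100, 5 w.p. 1/50, 6 w.p. 1/25, …
E[payout] = (1/100)·1 + (1/50)·2 + (1/50)·3 + (3/100)·4 + (1/50)·5 + (1/25)·6 + (1/50)·7 + (1/25)·8 + (3/100)·9 + (1/25)·10 + (1/25)·12 + (1/50)·14 + (1/50)·15 + (3/100)·16 + (1/25)·18 + (1/25)·20 + (1/50)·21 + (1/25)·24 + (1/100)·25 + (1/50)·27 + (1/50)·28 + (1/25)·30 + (1/50)·32 + (1/50)·35 + (3/100)·36 + (1/25)·40 + (1/50)·42 + (1/50)·45 + (1/50)·48 + (1/100)·49 + (1/50)·50 + (1/50)·54 + (1/50)·56 + (1/50)·60 + (1/50)·63 + (1/100)·64 + (1/50)·70 + (1/50)·72 + (1/50)·80 + (1/100)·81 + (1/50)·90 + (1/100)·100 = 121/4
Expected profit = 121/4 − 5 = 101/4 ≈ $25.25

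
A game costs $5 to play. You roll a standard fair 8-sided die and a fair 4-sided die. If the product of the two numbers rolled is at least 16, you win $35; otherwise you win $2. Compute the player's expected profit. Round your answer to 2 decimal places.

$6.28

E[payout] = (23/32)·2 + (9/32)·35 = 361/32
Expected profit = 361/32 − 5 = 201/32 ≈ $6.28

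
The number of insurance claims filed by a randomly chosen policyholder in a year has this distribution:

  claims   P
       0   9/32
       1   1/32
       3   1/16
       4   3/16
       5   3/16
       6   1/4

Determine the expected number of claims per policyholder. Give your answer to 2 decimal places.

E[X] = (9/32)·0 + (1/32)·1 + (1/16)·3 + (3/16)·4 + (3/16)·5 + (1/4)·6
     = 109/32 ≈ 3.41

3.41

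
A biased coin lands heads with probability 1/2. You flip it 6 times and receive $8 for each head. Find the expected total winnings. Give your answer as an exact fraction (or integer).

E[#heads] = 6·1/2 = 3 (linearity over flips).
E[winnings] = 8·3 = 24.

$24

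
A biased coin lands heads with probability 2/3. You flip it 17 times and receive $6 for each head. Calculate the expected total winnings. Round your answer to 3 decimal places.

$68.000

E[#heads] = 17·2/3 = 34/3 (linearity over flips).
E[winnings] = 6·34/3 = 68.
≈ 68.000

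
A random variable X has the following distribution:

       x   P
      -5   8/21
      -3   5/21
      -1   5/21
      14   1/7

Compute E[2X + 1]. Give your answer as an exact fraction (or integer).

-5/7

E[2x+1] = (8/21)·(-9) + (5/21)·(-5) + (5/21)·(-1) + (1/7)·29
     = -5/7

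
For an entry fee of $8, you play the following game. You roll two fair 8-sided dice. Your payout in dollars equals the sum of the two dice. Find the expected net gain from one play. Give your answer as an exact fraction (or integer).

Distribution of the sum of the two dice: 2 w.p. 1/64, 3 w.p. 1/32, 4 w.p. 3/64, 5 w.p. 1/16, 6 w.p. 5/64, 7 w.p. 3/32, …
E[payout] = (1/64)·2 + (1/32)·3 + (3/64)·4 + (1/16)·5 + (5/64)·6 + (3/32)·7 + (7/64)·8 + (1/8)·9 + (7/64)·10 + (3/32)·11 + (5/64)·12 + (1/16)·13 + (3/64)·14 + (1/32)·15 + (1/64)·16 = 9
Expected profit = 9 − 8 = 1

$1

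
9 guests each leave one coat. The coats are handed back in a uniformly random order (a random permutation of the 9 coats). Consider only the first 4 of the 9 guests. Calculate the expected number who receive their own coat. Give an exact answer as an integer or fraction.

Let Xᵢ = 1 if person i gets their own coat. For each i, P(Xᵢ=1) = 1/9.
By linearity of expectation, E[X₁+…+X_4] = 4·(1/9) = 4/9.

4/9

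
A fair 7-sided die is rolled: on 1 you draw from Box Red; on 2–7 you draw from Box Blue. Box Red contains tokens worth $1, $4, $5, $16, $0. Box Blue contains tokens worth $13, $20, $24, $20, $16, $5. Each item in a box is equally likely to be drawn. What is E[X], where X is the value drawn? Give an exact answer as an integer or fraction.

516/35 dollars

E[X | Box Red] = (1 + 4 + 5 + 16 + 0)/5 = 26/5
E[X | Box Blue] = (13 + 20 + 24 + 20 + 16 + 5)/6 = 49/3
E[X] = (1/7)·26/5 + (6/7)·49/3 = 516/35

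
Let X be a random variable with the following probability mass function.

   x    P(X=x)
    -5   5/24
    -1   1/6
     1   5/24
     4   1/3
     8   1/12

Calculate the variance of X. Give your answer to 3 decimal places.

15.250

E[X] = (5/24)·(-5) + (1/6)·(-1) + (5/24)·1 + (1/3)·4 + (1/12)·8 = 1
E[X²] = (5/24)·25 + (1/6)·1 + (5/24)·1 + (1/3)·16 + (1/12)·64 = 65/4
Var(X) = 65/4 − (1)² = 61/4 ≈ 15.250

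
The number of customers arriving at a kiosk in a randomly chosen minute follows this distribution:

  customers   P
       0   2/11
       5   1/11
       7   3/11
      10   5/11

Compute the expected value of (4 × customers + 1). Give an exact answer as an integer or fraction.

E[4x+1] = (2/11)·1 + (1/11)·21 + (3/11)·29 + (5/11)·41
     = 315/11

315/11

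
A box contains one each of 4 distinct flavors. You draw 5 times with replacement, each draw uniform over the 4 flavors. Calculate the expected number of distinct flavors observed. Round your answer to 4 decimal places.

3.0508

Let Xⱼ=1 if type j appears at least once. P(Xⱼ=1) = 1 − ((4−1)/4)^5 = 781/1024.
E[#distinct] = 4·781/1024 = 781/256.
≈ 3.0508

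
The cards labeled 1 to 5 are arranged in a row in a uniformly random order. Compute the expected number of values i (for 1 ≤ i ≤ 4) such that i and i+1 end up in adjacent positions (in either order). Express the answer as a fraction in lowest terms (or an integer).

For each i ∈ {1,…,4}, let Xᵢ = 1 if i and i+1 are adjacent. P(Xᵢ=1) = 2·(5−1)!/5! = 2/5.
By linearity, E[ΣXᵢ] = (4)·(2/5) = 8/5.

8/5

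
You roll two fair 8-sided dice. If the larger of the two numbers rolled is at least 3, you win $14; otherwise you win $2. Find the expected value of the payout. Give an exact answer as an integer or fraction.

53/4 dollars

E[payout] = (1/16)·2 + (15/16)·14 = 53/4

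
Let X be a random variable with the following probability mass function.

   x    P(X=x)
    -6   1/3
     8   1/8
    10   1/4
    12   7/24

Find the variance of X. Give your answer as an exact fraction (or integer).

E[X] = (1/3)·(-6) + (1/8)·8 + (1/4)·10 + (7/24)·12 = 5
E[X²] = (1/3)·36 + (1/8)·64 + (1/4)·100 + (7/24)·144 = 87
Var(X) = 87 − (5)² = 62

62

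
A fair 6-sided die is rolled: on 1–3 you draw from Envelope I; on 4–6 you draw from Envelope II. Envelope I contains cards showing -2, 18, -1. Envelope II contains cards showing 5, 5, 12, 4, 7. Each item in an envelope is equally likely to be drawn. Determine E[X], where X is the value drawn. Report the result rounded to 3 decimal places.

5.800

E[X | Envelope I] = (-2 + 18 − 1)/3 = 5
E[X | Envelope II] = (5 + 5 + 12 + 4 + 7)/5 = 33/5
E[X] = (1/2)·5 + (1/2)·33/5 = 29/5 ≈ 5.800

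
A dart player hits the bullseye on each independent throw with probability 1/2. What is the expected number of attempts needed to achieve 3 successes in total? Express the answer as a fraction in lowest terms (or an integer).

6

By linearity (sum of 3 independent geometric waits), E[trials] = 3/p = 3/(1/2) = 6.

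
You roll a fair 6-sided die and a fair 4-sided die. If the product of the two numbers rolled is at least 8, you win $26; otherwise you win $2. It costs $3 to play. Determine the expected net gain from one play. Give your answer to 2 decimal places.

$11.00

E[payout] = (1/2)·2 + (1/2)·26 = 14
Expected profit = 14 − 3 = 11 ≈ $11.00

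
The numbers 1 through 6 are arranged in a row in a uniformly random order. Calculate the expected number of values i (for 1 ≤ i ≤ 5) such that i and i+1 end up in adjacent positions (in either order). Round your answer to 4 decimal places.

For each i ∈ {1,…,5}, let Xᵢ = 1 if i and i+1 are adjacent. P(Xᵢ=1) = 2·(6−1)!/6! = 2/6.
By linearity, E[ΣXᵢ] = (5)·(2/6) = 5/3.
≈ 1.6667

1.6667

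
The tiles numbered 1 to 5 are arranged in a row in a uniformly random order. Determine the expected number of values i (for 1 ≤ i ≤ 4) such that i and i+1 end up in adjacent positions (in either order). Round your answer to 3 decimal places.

1.600

For each i ∈ {1,…,4}, let Xᵢ = 1 if i and i+1 are adjacent. P(Xᵢ=1) = 2·(5−1)!/5! = 2/5.
By linearity, E[ΣXᵢ] = (4)·(2/5) = 8/5.
≈ 1.600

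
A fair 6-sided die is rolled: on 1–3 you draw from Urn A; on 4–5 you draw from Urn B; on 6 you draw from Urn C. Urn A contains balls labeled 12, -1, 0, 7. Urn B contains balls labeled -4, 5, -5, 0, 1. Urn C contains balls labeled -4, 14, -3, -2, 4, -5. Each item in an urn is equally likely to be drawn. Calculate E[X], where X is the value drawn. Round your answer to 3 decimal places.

E[X | Urn A] = (12 − 1 + 0 + 7)/4 = 9/2
E[X | Urn B] = (-4 + 5 − 5 + 0 + 1)/5 = -3/5
E[X | Urn C] = (-4 + 14 − 3 − 2 + 4 − 5)/6 = 2/3
E[X] = (1/2)·9/2 + (1/3)·(-3/5) + (1/6)·2/3 = 389/180 ≈ 2.161

2.161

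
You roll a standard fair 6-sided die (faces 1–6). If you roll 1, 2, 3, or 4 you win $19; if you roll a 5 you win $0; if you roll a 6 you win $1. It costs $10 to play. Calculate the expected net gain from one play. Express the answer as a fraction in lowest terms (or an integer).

17/6 dollars

E[payout] = (1/6)·0 + (1/6)·1 + (2/3)·19 = 77/6
Expected profit = 77/6 − 10 = 17/6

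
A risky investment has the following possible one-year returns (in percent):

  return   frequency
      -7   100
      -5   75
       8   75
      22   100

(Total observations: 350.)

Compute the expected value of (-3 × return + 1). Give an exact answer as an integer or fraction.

-193/14

Total = 350, so P(return=-7) = 100/350, etc.
E[-3x+1] = (2/7)·22 + (3/14)·16 + (3/14)·(-23) + (2/7)·(-65)
     = -193/14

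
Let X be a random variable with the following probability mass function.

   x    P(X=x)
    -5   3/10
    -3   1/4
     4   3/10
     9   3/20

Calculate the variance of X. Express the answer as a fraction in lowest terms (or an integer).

E[X] = (3/10)·(-5) + (1/4)·(-3) + (3/10)·4 + (3/20)·9 = 3/10
E[X²] = (3/10)·25 + (1/4)·9 + (3/10)·16 + (3/20)·81 = 267/10
Var(X) = 267/10 − (3/10)² = 2661/100

2661/100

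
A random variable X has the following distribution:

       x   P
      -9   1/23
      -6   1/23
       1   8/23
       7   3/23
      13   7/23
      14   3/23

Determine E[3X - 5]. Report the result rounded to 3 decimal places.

E[3x-5] = (1/23)·(-32) + (1/23)·(-23) + (8/23)·(-2) + (3/23)·16 + (7/23)·34 + (3/23)·37
     = 326/23 ≈ 14.174

14.174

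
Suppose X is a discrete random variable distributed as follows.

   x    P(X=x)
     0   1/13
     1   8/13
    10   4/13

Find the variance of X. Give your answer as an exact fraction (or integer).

3000/169

E[X] = (1/13)·0 + (8/13)·1 + (4/13)·10 = 48/13
E[X²] = (1/13)·0 + (8/13)·1 + (4/13)·100 = 408/13
Var(X) = 408/13 − (48/13)² = 3000/169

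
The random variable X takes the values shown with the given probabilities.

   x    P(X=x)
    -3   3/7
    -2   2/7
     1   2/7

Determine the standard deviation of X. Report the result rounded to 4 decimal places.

E[X] = -11/7, E[X²] = 37/7
Var(X) = E[X²] − (E[X])² = 37/7 − 121/49 = 138/49
SD(X) = √(138/49) ≈ 1.6782

1.6782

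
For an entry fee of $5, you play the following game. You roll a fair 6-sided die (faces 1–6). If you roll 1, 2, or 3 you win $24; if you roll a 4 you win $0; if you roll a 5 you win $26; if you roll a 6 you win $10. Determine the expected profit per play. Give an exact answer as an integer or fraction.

$13

E[payout] = (1/6)·0 + (1/6)·10 + (1/2)·24 + (1/6)·26 = 18
Expected profit = 18 − 5 = 13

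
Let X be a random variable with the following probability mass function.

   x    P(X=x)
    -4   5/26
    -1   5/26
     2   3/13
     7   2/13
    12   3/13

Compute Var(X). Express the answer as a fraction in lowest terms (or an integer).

E[X] = (5/26)·(-4) + (5/26)·(-1) + (3/13)·2 + (2/13)·7 + (3/13)·12 = 87/26
E[X²] = (5/26)·16 + (5/26)·1 + (3/13)·4 + (2/13)·49 + (3/13)·144 = 1169/26
Var(X) = 1169/26 − (87/26)² = 22825/676

22825/676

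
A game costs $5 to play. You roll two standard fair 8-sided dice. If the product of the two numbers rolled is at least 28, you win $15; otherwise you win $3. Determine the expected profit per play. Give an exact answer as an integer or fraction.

25/16 dollars

E[payout] = (45/64)·3 + (19/64)·15 = 105/16
Expected profit = 105/16 − 5 = 25/16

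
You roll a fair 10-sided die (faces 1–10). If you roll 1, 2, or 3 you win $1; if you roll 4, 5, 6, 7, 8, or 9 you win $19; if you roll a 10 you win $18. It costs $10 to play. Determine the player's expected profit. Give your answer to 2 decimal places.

$3.50

E[payout] = (3/10)·1 + (1/10)·18 + (3/5)·19 = 27/2
Expected profit = 27/2 − 10 = 7/2 ≈ $3.50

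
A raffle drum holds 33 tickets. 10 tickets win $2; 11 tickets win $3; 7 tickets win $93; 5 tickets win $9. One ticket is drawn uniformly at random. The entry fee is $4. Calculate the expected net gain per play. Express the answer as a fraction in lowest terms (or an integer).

617/33 dollars

E[payout] = (10/33)·2 + (11/33)·3 + (7/33)·93 + (5/33)·9 = 749/33
Expected profit = 749/33 − 4 = 617/33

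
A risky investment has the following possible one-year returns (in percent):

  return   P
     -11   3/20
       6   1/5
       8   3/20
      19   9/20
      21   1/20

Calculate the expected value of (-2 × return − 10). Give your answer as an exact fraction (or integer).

-307/10

E[-2x-10] = (3/20)·12 + (1/5)·(-22) + (3/20)·(-26) + (9/20)·(-48) + (1/20)·(-52)
     = -307/10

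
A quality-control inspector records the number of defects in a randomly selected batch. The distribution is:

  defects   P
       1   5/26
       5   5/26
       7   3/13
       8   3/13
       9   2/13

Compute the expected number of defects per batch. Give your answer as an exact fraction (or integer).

6

E[X] = (5/26)·1 + (5/26)·5 + (3/13)·7 + (3/13)·8 + (2/13)·9
     = 6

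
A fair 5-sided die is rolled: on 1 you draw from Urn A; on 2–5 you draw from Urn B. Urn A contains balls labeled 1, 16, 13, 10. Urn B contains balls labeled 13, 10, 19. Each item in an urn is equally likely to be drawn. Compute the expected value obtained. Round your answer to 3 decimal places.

13.200

E[X | Urn A] = (1 + 16 + 13 + 10)/4 = 10
E[X | Urn B] = (13 + 10 + 19)/3 = 14
E[X] = (1/5)·10 + (4/5)·14 = 66/5 ≈ 13.200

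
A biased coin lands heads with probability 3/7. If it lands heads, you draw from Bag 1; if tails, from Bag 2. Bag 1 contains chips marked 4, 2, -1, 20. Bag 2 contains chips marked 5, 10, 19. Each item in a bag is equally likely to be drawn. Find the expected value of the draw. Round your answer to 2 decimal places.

9.15

E[X | Bag 1] = (4 + 2 − 1 + 20)/4 = 25/4
E[X | Bag 2] = (5 + 10 + 19)/3 = 34/3
E[X] = (3/7)·25/4 + (4/7)·34/3 = 769/84 ≈ 9.15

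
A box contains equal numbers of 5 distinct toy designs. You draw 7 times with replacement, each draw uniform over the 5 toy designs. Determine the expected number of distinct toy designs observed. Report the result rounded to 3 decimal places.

3.951

Let Xⱼ=1 if type j appears at least once. P(Xⱼ=1) = 1 − ((5−1)/5)^7 = 61741/78125.
E[#distinct] = 5·61741/78125 = 61741/15625.
≈ 3.951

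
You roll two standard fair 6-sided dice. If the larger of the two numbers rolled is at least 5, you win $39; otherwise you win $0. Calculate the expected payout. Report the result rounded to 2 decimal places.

$21.67

E[payout] = (4/9)·0 + (5/9)·39 = 65/3
≈ $21.67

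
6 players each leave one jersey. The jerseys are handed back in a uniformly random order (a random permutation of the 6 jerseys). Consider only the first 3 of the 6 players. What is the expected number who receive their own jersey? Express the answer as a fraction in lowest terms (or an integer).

1/2

Let Xᵢ = 1 if person i gets their own jersey. For each i, P(Xᵢ=1) = 1/6.
By linearity of expectation, E[X₁+…+X_3] = 3·(1/6) = 1/2.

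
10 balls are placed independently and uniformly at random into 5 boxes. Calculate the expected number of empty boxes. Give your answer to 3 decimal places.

0.537

Let Xⱼ=1 if box j is empty. P(Xⱼ=1) = ((5-1)/5)^10 = 1048576/9765625.
By linearity, E[#empty] = 5·1048576/9765625 = 1048576/1953125.
≈ 0.537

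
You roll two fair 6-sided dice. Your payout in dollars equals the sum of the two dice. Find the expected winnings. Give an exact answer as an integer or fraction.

Distribution of the sum of the two dice: 2 w.p. 1/36, 3 w.p. 1/18, 4 w.p. 1/12, 5 w.p. 1/9, 6 w.p. 5/36, 7 w.p. 1/6, …
E[payout] = (1/36)·2 + (1/18)·3 + (1/12)·4 + (1/9)·5 + (5/36)·6 + (1/6)·7 + (5/36)·8 + (1/9)·9 + (1/12)·10 + (1/18)·11 + (1/36)·12 = 7

$7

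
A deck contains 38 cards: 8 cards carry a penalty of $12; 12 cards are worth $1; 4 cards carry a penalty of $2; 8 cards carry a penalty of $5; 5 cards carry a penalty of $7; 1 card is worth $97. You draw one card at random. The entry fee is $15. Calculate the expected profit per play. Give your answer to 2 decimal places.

E[payout] = (8/38)·(-12) + (12/38)·1 + (4/38)·(-2) + (8/38)·(-5) + (5/38)·(-7) + (1/38)·97 = -35/19
Expected profit = -35/19 − 15 = -320/19 ≈ -$16.84

-$16.84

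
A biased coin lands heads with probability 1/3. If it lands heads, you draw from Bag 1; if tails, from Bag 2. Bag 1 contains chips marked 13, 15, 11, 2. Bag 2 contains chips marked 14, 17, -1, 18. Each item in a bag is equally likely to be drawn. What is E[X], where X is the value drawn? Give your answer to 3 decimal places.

11.417

E[X | Bag 1] = (13 + 15 + 11 + 2)/4 = 41/4
E[X | Bag 2] = (14 + 17 − 1 + 18)/4 = 12
E[X] = (1/3)·41/4 + (2/3)·12 = 137/12 ≈ 11.417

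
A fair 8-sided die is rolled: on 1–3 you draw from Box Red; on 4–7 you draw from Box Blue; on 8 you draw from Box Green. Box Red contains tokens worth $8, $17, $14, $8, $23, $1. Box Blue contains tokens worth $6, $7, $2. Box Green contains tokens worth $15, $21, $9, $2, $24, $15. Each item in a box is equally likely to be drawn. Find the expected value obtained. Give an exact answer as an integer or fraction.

419/48 dollars

E[X | Box Red] = (8 + 17 + 14 + 8 + 23 + 1)/6 = 71/6
E[X | Box Blue] = (6 + 7 + 2)/3 = 5
E[X | Box Green] = (15 + 21 + 9 + 2 + 24 + 15)/6 = 43/3
E[X] = (3/8)·71/6 + (1/2)·5 + (1/8)·43/3 = 419/48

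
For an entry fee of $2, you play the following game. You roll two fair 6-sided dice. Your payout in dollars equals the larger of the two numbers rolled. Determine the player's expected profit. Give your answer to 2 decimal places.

Distribution of the larger of the two numbers rolled: 1 w.p. 1/36, 2 w.p. 1/12, 3 w.p. 5/36, 4 w.p. 7/36, 5 w.p. 1/4, 6 w.p. 11/36
E[payout] = (1/36)·1 + (1/12)·2 + (5/36)·3 + (7/36)·4 + (1/4)·5 + (11/36)·6 = 161/36
Expected profit = 161/36 − 2 = 89/36 ≈ $2.47

$2.47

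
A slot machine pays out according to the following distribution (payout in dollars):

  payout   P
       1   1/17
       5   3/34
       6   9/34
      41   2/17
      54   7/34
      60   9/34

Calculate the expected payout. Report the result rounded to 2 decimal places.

E[X] = (1/17)·1 + (3/34)·5 + (9/34)·6 + (2/17)·41 + (7/34)·54 + (9/34)·60
     = 1153/34 ≈ 33.91

$33.91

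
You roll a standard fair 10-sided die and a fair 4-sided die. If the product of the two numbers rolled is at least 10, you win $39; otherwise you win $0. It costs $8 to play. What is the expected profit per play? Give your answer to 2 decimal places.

E[payout] = (9/20)·0 + (11/20)·39 = 429/20
Expected profit = 429/20 − 8 = 269/20 ≈ $13.45

$13.45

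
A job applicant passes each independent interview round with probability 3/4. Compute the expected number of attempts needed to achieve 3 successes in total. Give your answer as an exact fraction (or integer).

4

By linearity (sum of 3 independent geometric waits), E[trials] = 3/p = 3/(3/4) = 4.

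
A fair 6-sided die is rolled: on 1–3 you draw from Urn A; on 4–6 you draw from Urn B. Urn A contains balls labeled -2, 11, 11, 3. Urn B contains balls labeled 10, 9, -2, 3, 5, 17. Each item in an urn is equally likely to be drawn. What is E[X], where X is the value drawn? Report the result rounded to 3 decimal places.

6.375

E[X | Urn A] = (-2 + 11 + 11 + 3)/4 = 23/4
E[X | Urn B] = (10 + 9 − 2 + 3 + 5 + 17)/6 = 7
E[X] = (1/2)·23/4 + (1/2)·7 = 51/8 ≈ 6.375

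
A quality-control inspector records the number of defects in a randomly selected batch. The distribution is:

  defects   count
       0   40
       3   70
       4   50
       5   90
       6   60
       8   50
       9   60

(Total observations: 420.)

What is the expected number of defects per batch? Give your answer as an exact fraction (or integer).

36/7

Total = 420, so P(defects=0) = 40/420, etc.
E[X] = (2/21)·0 + (1/6)·3 + (5/42)·4 + (3/14)·5 + (1/7)·6 + (5/42)·8 + (1/7)·9
     = 36/7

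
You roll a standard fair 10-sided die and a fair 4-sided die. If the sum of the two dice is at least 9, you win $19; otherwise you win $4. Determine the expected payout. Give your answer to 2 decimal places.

E[payout] = (11/20)·4 + (9/20)·19 = 43/4
≈ $10.75

$10.75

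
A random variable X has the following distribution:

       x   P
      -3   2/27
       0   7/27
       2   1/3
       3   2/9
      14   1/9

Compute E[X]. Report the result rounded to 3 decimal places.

E[X] = (2/27)·(-3) + (7/27)·0 + (1/3)·2 + (2/9)·3 + (1/9)·14
     = 8/3 ≈ 2.667

2.667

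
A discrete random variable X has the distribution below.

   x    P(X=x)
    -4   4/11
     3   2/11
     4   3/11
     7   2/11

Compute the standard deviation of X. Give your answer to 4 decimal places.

E[X] = 16/11, E[X²] = 228/11
Var(X) = E[X²] − (E[X])² = 228/11 − 256/121 = 2252/121
SD(X) = √(2252/121) ≈ 4.3141

4.3141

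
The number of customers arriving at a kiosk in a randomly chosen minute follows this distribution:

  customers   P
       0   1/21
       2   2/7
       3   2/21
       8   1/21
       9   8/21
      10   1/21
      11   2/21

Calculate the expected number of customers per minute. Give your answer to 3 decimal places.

6.190

E[X] = (1/21)·0 + (2/7)·2 + (2/21)·3 + (1/21)·8 + (8/21)·9 + (1/21)·10 + (2/21)·11
     = 130/21 ≈ 6.190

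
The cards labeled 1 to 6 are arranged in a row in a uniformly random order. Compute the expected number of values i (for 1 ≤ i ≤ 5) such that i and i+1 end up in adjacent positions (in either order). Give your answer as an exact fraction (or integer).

For each i ∈ {1,…,5}, let Xᵢ = 1 if i and i+1 are adjacent. P(Xᵢ=1) = 2·(6−1)!/6! = 2/6.
By linearity, E[ΣXᵢ] = (5)·(2/6) = 5/3.

5/3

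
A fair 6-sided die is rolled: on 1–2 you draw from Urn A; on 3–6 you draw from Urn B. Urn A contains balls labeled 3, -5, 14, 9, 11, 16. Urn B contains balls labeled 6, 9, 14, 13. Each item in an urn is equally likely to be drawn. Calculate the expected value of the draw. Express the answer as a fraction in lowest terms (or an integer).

29/3

E[X | Urn A] = (3 − 5 + 14 + 9 + 11 + 16)/6 = 8
E[X | Urn B] = (6 + 9 + 14 + 13)/4 = 21/2
E[X] = (1/3)·8 + (2/3)·21/2 = 29/3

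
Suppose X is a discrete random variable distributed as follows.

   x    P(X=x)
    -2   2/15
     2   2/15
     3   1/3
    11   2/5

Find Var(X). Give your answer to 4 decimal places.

23.3067

E[X] = (2/15)·(-2) + (2/15)·2 + (1/3)·3 + (2/5)·11 = 27/5
E[X²] = (2/15)·4 + (2/15)·4 + (1/3)·9 + (2/5)·121 = 787/15
Var(X) = 787/15 − (27/5)² = 1748/75 ≈ 23.3067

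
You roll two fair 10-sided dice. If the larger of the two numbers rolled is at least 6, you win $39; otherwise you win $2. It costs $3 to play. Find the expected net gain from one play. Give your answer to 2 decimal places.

E[payout] = (1/4)·2 + (3/4)·39 = 119/4
Expected profit = 119/4 − 3 = 107/4 ≈ $26.75

$26.75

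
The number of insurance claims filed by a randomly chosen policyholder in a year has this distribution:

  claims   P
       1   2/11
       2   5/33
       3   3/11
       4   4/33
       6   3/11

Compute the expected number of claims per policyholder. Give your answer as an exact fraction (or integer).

113/33

E[X] = (2/11)·1 + (5/33)·2 + (3/11)·3 + (4/33)·4 + (3/11)·6
     = 113/33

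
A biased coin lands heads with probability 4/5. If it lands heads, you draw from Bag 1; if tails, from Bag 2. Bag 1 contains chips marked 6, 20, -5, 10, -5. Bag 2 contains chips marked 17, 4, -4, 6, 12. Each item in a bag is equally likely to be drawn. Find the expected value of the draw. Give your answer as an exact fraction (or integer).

E[X | Bag 1] = (6 + 20 − 5 + 10 − 5)/5 = 26/5
E[X | Bag 2] = (17 + 4 − 4 + 6 + 12)/5 = 7
E[X] = (4/5)·26/5 + (1/5)·7 = 139/25

139/25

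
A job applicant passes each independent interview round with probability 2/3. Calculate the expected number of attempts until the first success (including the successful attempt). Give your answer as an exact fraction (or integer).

For a geometric distribution, E[trials] = 1/p = 1/(2/3) = 3/2.

3/2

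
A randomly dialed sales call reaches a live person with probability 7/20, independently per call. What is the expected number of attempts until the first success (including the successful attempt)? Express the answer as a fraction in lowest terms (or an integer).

For a geometric distribution, E[trials] = 1/p = 1/(7/20) = 20/7.

20/7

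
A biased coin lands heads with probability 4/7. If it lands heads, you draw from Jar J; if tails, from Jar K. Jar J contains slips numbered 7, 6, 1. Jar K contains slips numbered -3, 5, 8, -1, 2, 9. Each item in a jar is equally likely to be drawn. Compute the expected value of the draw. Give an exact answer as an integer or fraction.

E[X | Jar J] = (7 + 6 + 1)/3 = 14/3
E[X | Jar K] = (-3 + 5 + 8 − 1 + 2 + 9)/6 = 10/3
E[X] = (4/7)·14/3 + (3/7)·10/3 = 86/21

86/21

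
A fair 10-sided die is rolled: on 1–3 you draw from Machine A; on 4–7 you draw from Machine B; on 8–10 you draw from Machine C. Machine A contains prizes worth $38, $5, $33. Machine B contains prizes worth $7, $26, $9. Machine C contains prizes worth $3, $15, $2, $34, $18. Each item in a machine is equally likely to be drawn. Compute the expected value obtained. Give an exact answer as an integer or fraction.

E[X | Machine A] = (38 + 5 + 33)/3 = 76/3
E[X | Machine B] = (7 + 26 + 9)/3 = 14
E[X | Machine C] = (3 + 15 + 2 + 34 + 18)/5 = 72/5
E[X] = (3/10)·76/3 + (2/5)·14 + (3/10)·72/5 = 438/25

438/25 dollars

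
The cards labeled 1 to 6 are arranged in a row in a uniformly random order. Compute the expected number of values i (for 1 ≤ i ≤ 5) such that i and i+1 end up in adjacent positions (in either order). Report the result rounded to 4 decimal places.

1.6667

For each i ∈ {1,…,5}, let Xᵢ = 1 if i and i+1 are adjacent. P(Xᵢ=1) = 2·(6−1)!/6! = 2/6.
By linearity, E[ΣXᵢ] = (5)·(2/6) = 5/3.
≈ 1.6667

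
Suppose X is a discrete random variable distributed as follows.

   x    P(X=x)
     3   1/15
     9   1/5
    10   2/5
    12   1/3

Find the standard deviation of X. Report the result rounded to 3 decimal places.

2.191

E[X] = 10, E[X²] = 524/5
Var(X) = E[X²] − (E[X])² = 524/5 − 100 = 24/5
SD(X) = √(24/5) ≈ 2.191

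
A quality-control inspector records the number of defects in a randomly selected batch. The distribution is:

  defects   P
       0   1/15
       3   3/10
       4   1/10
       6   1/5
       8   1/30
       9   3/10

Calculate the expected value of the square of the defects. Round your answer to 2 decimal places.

E[X²] = (1/15)·0 + (3/10)·9 + (1/10)·16 + (1/5)·36 + (1/30)·64 + (3/10)·81
     = 569/15 ≈ 37.93

37.93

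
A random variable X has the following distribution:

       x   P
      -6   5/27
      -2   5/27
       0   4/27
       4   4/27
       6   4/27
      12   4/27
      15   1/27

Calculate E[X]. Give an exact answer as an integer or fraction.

7/3

E[X] = (5/27)·(-6) + (5/27)·(-2) + (4/27)·0 + (4/27)·4 + (4/27)·6 + (4/27)·12 + (1/27)·15
     = 7/3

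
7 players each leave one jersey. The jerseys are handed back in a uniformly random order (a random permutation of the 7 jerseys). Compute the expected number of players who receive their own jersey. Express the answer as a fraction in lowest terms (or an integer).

Let Xᵢ = 1 if person i gets their own jersey. For each i, P(Xᵢ=1) = 1/7.
By linearity of expectation, E[X₁+…+X_7] = 7·(1/7) = 1.

1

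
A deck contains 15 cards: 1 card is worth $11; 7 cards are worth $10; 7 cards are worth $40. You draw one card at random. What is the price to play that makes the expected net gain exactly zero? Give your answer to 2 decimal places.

E[payout] = (1/15)·11 + (7/15)·10 + (7/15)·40 = 361/15
Fair fee = E[payout] = 361/15 ≈ $24.07

$24.07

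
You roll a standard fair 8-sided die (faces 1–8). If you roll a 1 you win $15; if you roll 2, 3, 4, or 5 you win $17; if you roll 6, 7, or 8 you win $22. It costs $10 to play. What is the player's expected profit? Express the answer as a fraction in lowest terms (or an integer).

69/8 dollars

E[payout] = (1/8)·15 + (1/2)·17 + (3/8)·22 = 149/8
Expected profit = 149/8 − 10 = 69/8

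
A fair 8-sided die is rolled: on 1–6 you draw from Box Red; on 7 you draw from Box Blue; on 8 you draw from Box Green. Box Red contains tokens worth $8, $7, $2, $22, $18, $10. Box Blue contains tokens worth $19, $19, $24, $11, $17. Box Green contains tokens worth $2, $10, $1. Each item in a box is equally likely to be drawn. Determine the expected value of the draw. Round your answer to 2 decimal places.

E[X | Box Red] = (8 + 7 + 2 + 22 + 18 + 10)/6 = 67/6
E[X | Box Blue] = (19 + 19 + 24 + 11 + 17)/5 = 18
E[X | Box Green] = (2 + 10 + 1)/3 = 13/3
E[X] = (3/4)·67/6 + (1/8)·18 + (1/8)·13/3 = 67/6 ≈ 11.17

$11.17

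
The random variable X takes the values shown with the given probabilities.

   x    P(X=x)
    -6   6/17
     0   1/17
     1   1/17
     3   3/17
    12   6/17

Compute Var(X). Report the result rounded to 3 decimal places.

E[X] = (6/17)·(-6) + (1/17)·0 + (1/17)·1 + (3/17)·3 + (6/17)·12 = 46/17
E[X²] = (6/17)·36 + (1/17)·0 + (1/17)·1 + (3/17)·9 + (6/17)·144 = 1108/17
Var(X) = 1108/17 − (46/17)² = 16720/289 ≈ 57.855

57.855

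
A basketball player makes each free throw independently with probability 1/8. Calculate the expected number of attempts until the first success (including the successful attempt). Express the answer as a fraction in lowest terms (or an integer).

For a geometric distribution, E[trials] = 1/p = 1/(1/8) = 8.

8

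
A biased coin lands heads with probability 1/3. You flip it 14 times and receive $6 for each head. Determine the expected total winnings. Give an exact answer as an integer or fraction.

$28

E[#heads] = 14·1/3 = 14/3 (linearity over flips).
E[winnings] = 6·14/3 = 28.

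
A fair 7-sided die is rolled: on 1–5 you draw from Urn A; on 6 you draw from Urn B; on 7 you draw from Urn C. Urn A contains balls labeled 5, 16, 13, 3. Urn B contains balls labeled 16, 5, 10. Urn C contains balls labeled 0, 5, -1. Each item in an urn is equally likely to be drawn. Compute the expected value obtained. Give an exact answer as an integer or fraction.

E[X | Urn A] = (5 + 16 + 13 + 3)/4 = 37/4
E[X | Urn B] = (16 + 5 + 10)/3 = 31/3
E[X | Urn C] = (0 + 5 − 1)/3 = 4/3
E[X] = (5/7)·37/4 + (1/7)·31/3 + (1/7)·4/3 = 695/84

695/84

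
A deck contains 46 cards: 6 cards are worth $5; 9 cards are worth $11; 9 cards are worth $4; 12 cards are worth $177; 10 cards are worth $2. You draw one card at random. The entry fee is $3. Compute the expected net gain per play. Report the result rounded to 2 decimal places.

$47.20

E[payout] = (6/46)·5 + (9/46)·11 + (9/46)·4 + (12/46)·177 + (10/46)·2 = 2309/46
Expected profit = 2309/46 − 3 = 2171/46 ≈ $47.20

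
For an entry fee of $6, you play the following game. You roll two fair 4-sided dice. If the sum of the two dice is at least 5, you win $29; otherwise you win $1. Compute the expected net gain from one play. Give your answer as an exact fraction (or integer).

E[payout] = (3/8)·1 + (5/8)·29 = 37/2
Expected profit = 37/2 − 6 = 25/2

25/2 dollars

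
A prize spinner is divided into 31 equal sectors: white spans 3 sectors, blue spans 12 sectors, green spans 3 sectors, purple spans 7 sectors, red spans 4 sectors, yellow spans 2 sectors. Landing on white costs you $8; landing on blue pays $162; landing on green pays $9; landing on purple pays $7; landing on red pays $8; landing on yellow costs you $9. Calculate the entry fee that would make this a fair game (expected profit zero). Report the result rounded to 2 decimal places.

E[payout] = (3/31)·(-8) + (12/31)·162 + (3/31)·9 + (7/31)·7 + (4/31)·8 + (2/31)·(-9) = 2010/31
Fair fee = E[payout] = 2010/31 ≈ $64.84

$64.84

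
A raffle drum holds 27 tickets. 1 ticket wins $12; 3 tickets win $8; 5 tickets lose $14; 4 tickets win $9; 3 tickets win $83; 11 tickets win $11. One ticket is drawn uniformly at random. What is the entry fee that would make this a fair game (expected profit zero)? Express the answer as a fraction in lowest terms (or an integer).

124/9 dollars

E[payout] = (1/27)·12 + (3/27)·8 + (5/27)·(-14) + (4/27)·9 + (3/27)·83 + (11/27)·11 = 124/9
Fair fee = E[payout] = 124/9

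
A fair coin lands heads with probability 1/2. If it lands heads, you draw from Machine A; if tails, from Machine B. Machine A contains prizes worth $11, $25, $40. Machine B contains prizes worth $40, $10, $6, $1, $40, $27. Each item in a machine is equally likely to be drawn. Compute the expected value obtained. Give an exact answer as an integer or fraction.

$23

E[X | Machine A] = (11 + 25 + 40)/3 = 76/3
E[X | Machine B] = (40 + 10 + 6 + 1 + 40 + 27)/6 = 62/3
E[X] = (1/2)·76/3 + (1/2)·62/3 = 23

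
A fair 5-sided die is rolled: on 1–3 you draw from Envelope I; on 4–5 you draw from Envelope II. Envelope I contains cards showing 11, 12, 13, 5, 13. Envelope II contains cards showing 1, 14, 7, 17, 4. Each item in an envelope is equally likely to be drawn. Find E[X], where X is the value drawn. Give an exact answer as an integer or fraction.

E[X | Envelope I] = (11 + 12 + 13 + 5 + 13)/5 = 54/5
E[X | Envelope II] = (1 + 14 + 7 + 17 + 4)/5 = 43/5
E[X] = (3/5)·54/5 + (2/5)·43/5 = 248/25

248/25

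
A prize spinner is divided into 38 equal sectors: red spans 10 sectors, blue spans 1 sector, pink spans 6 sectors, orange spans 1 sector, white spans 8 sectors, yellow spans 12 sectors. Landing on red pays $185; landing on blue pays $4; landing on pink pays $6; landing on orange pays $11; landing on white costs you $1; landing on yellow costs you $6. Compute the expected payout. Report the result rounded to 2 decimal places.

E[payout] = (10/38)·185 + (1/38)·4 + (6/38)·6 + (1/38)·11 + (8/38)·(-1) + (12/38)·(-6) = 1821/38
≈ $47.92

$47.92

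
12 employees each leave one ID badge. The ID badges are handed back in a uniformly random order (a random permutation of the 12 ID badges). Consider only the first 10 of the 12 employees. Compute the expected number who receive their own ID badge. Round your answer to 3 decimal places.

Let Xᵢ = 1 if person i gets their own ID badge. For each i, P(Xᵢ=1) = 1/12.
By linearity of expectation, E[X₁+…+X_10] = 10·(1/12) = 5/6.
≈ 0.833

0.833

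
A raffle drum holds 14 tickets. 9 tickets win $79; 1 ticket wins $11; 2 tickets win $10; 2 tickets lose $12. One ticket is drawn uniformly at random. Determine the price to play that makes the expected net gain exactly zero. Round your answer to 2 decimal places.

E[payout] = (9/14)·79 + (1/14)·11 + (2/14)·10 + (2/14)·(-12) = 359/7
Fair fee = E[payout] = 359/7 ≈ $51.29

$51.29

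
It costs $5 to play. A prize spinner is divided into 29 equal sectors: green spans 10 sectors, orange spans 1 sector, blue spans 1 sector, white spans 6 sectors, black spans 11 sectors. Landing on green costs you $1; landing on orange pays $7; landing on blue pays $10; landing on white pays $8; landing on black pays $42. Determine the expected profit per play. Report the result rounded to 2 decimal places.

$12.83

E[payout] = (10/29)·(-1) + (1/29)·7 + (1/29)·10 + (6/29)·8 + (11/29)·42 = 517/29
Expected profit = 517/29 − 5 = 372/29 ≈ $12.83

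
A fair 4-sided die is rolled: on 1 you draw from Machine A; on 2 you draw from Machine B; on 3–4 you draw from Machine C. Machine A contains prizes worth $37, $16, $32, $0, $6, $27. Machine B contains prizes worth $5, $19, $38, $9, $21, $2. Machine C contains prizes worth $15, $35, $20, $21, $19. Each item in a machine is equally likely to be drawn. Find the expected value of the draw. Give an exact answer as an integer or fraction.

119/6 dollars

E[X | Machine A] = (37 + 16 + 32 + 0 + 6 + 27)/6 = 59/3
E[X | Machine B] = (5 + 19 + 38 + 9 + 21 + 2)/6 = 47/3
E[X | Machine C] = (15 + 35 + 20 + 21 + 19)/5 = 22
E[X] = (1/4)·59/3 + (1/4)·47/3 + (1/2)·22 = 119/6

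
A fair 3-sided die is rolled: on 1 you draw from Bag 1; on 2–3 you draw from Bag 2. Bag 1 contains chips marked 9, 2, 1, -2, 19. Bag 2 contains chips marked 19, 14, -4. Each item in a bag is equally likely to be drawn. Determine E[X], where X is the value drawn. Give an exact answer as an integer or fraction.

377/45

E[X | Bag 1] = (9 + 2 + 1 − 2 + 19)/5 = 29/5
E[X | Bag 2] = (19 + 14 − 4)/3 = 29/3
E[X] = (1/3)·29/5 + (2/3)·29/3 = 377/45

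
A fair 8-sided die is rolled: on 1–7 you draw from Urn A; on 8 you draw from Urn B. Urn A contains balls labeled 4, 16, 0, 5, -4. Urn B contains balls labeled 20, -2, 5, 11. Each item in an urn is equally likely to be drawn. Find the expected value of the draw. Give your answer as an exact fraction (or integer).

E[X | Urn A] = (4 + 16 + 0 + 5 − 4)/5 = 21/5
E[X | Urn B] = (20 − 2 + 5 + 11)/4 = 17/2
E[X] = (7/8)·21/5 + (1/8)·17/2 = 379/80

379/80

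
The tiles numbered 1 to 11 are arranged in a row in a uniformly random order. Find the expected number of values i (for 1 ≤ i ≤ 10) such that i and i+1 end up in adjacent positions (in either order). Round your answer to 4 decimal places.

1.8182

For each i ∈ {1,…,10}, let Xᵢ = 1 if i and i+1 are adjacent. P(Xᵢ=1) = 2·(11−1)!/11! = 2/11.
By linearity, E[ΣXᵢ] = (10)·(2/11) = 20/11.
≈ 1.8182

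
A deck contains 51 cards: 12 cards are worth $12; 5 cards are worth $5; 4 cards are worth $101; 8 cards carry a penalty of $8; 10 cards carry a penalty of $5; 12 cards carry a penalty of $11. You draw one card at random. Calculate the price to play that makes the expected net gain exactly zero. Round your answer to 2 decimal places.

E[payout] = (12/51)·12 + (5/51)·5 + (4/51)·101 + (8/51)·(-8) + (10/51)·(-5) + (12/51)·(-11) = 109/17
Fair fee = E[payout] = 109/17 ≈ $6.41

$6.41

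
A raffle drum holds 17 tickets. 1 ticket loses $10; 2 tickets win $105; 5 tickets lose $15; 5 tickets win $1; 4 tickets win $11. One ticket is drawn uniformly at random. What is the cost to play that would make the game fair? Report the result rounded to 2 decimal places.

$10.24

E[payout] = (1/17)·(-10) + (2/17)·105 + (5/17)·(-15) + (5/17)·1 + (4/17)·11 = 174/17
Fair fee = E[payout] = 174/17 ≈ $10.24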